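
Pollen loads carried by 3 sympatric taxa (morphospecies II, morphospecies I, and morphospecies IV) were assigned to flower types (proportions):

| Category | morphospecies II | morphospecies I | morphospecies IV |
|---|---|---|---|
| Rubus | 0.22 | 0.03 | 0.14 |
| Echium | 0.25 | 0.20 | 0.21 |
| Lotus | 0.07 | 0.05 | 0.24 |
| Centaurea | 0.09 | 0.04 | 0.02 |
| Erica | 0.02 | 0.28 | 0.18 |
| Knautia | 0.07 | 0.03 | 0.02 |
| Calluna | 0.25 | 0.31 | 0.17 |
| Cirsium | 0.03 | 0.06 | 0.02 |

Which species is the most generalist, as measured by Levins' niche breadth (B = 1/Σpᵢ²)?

Σp_IIᵢ² = 0.22² + 0.25² + 0.07² + 0.09² + 0.02² + 0.07² + 0.25² + 0.03² = 0.0484 + 0.0625 + 0.0049 + 0.0081 + 0.0004 + 0.0049 + 0.0625 + 0.0009 = 0.1926
B_II = 1 / 0.1926 = 5.1921
Σp_Iᵢ² = 0.03² + 0.20² + 0.05² + 0.04² + 0.28² + 0.03² + 0.31² + 0.06² = 0.0009 + 0.0400 + 0.0025 + 0.0016 + 0.0784 + 0.0009 + 0.0961 + 0.0036 = 0.2240
B_I = 1 / 0.2240 = 4.4643
Σp_IVᵢ² = 0.14² + 0.21² + 0.24² + 0.02² + 0.18² + 0.02² + 0.17² + 0.02² = 0.0196 + 0.0441 + 0.0576 + 0.0004 + 0.0324 + 0.0004 + 0.0289 + 0.0004 = 0.1838
B_IV = 1 / 0.1838 = 5.4407
Highest B → broadest niche (most generalist): morphospecies IV (B = 5.44).

morphospecies IV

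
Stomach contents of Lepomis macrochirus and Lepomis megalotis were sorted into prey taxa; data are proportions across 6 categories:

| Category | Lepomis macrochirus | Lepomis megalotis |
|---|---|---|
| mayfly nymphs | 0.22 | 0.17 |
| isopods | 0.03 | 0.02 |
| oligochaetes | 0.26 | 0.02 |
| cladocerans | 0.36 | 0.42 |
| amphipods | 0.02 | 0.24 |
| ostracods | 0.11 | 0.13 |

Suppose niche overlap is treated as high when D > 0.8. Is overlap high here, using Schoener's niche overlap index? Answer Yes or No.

No

Σ|p₁ᵢ − p₂ᵢ| = 0.05 + 0.01 + 0.24 + 0.06 + 0.22 + 0.02 = 0.60
D = 1 − ½ × 0.60 = 1 − 0.300 = 0.7000
D = 0.7000 < 0.8 → No.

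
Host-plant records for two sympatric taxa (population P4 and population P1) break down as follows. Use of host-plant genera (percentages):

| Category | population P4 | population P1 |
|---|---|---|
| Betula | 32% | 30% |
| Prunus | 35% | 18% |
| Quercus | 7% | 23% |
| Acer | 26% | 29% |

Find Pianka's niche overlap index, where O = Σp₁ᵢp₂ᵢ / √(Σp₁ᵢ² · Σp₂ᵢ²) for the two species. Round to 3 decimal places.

Convert percentages to proportions (divide by 100).
Σ p₁ᵢp₂ᵢ = 0.0960 + 0.0630 + 0.0161 + 0.0754 = 0.2505
Σp_1ᵢ² = 0.32² + 0.35² + 0.07² + 0.26² = 0.1024 + 0.1225 + 0.0049 + 0.0676 = 0.2974
Σp_2ᵢ² = 0.30² + 0.18² + 0.23² + 0.29² = 0.0900 + 0.0324 + 0.0529 + 0.0841 = 0.2594
O = 0.2505 / √(0.2974 × 0.2594) = 0.2505 / 0.277751 = 0.90189

0.902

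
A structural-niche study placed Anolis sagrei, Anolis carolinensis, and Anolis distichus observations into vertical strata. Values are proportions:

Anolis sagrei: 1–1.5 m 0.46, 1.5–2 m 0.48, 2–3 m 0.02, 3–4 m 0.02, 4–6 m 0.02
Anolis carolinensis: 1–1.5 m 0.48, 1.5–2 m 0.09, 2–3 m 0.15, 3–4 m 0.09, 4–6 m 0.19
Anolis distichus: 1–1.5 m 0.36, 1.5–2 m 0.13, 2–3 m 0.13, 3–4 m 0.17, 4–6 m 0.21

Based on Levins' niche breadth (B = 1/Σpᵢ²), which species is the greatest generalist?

Anolis distichus

Σp_sagrᵢ² = 0.46² + 0.48² + 0.02² + 0.02² + 0.02² = 0.2116 + 0.2304 + 0.0004 + 0.0004 + 0.0004 = 0.4432
B_sagr = 1 / 0.4432 = 2.2563
Σp_caroᵢ² = 0.48² + 0.09² + 0.15² + 0.09² + 0.19² = 0.2304 + 0.0081 + 0.0225 + 0.0081 + 0.0361 = 0.3052
B_caro = 1 / 0.3052 = 3.2765
Σp_distᵢ² = 0.36² + 0.13² + 0.13² + 0.17² + 0.21² = 0.1296 + 0.0169 + 0.0169 + 0.0289 + 0.0441 = 0.2364
B_dist = 1 / 0.2364 = 4.2301
Highest B → broadest niche (most generalist): Anolis distichus (B = 4.23).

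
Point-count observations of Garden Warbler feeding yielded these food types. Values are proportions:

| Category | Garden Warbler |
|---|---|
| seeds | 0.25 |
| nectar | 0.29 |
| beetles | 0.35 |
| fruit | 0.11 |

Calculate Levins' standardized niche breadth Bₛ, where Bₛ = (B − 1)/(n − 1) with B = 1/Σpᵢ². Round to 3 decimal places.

Σpᵢ² = 0.25² + 0.29² + 0.35² + 0.11² = 0.0625 + 0.0841 + 0.1225 + 0.0121 = 0.2812
B = 1 / 0.2812 = 3.55619
Bₛ = (B − 1)/(n − 1) = (3.55619 − 1)/(4 − 1) = 2.55619/3 = 0.85206

0.852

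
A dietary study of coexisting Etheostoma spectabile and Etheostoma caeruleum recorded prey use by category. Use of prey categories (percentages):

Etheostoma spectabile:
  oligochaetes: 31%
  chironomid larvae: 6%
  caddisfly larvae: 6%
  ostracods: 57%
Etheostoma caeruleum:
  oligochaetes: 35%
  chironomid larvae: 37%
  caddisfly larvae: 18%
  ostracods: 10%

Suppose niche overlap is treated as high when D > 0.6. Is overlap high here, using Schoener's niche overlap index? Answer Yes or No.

No

Convert percentages to proportions (divide by 100).
Σ|p₁ᵢ − p₂ᵢ| = 0.04 + 0.31 + 0.12 + 0.47 = 0.94
D = 1 − ½ × 0.94 = 1 − 0.470 = 0.5300
D = 0.5300 < 0.6 → No.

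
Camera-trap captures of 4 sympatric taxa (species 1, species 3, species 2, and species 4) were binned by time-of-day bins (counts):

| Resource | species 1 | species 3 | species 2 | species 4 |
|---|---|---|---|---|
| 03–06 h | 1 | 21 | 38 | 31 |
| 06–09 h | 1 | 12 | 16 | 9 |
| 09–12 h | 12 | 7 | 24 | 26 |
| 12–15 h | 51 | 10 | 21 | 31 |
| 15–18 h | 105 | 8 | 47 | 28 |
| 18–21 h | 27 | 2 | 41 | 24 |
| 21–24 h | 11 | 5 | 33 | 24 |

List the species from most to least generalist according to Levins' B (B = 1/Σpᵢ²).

Proportions for species 1 (n=208): 1/208=0.0048, 1/208=0.0048, 12/208=0.0577, 51/208=0.2452, 105/208=0.5048, 27/208=0.1298, 11/208=0.0529
Proportions for species 3 (n=65): 21/65=0.3231, 12/65=0.1846, 7/65=0.1077, 10/65=0.1538, 8/65=0.1231, 2/65=0.0308, 5/65=0.0769
Proportions for species 2 (n=220): 38/220=0.1727, 16/220=0.0727, 24/220=0.1091, 21/220=0.0955, 47/220=0.2136, 41/220=0.1864, 33/220=0.1500
Proportions for species 4 (n=173): 31/173=0.1792, 9/173=0.0520, 26/173=0.1503, 31/173=0.1792, 28/173=0.1618, 24/173=0.1387, 24/173=0.1387
Σp_1ᵢ² = 0.0048² + 0.0048² + 0.0577² + 0.2452² + 0.5048² + 0.1298² + 0.0529² = 0.000023 + 0.000023 + 0.003329 + 0.060123 + 0.254823 + 0.016848 + 0.002798 = 0.337967
B_1 = 1 / 0.337967 = 2.9589
Σp_3ᵢ² = 0.3231² + 0.1846² + 0.1077² + 0.1538² + 0.1231² + 0.0308² + 0.0769² = 0.104394 + 0.034077 + 0.011599 + 0.023654 + 0.015154 + 0.000949 + 0.005914 = 0.195741
B_3 = 1 / 0.195741 = 5.1088
Σp_2ᵢ² = 0.1727² + 0.0727² + 0.1091² + 0.0955² + 0.2136² + 0.1864² + 0.1500² = 0.029825 + 0.005285 + 0.011903 + 0.009120 + 0.045625 + 0.034745 + 0.022500 = 0.159003
B_2 = 1 / 0.159003 = 6.2892
Σp_4ᵢ² = 0.1792² + 0.0520² + 0.1503² + 0.1792² + 0.1618² + 0.1387² + 0.1387² = 0.032113 + 0.002704 + 0.022590 + 0.032113 + 0.026179 + 0.019238 + 0.019238 = 0.154175
B_4 = 1 / 0.154175 = 6.4861
Ranking by B (broadest → narrowest): species 4 (6.49) > species 2 (6.29) > species 3 (5.11) > species 1 (2.96)

species 4 > species 2 > species 3 > species 1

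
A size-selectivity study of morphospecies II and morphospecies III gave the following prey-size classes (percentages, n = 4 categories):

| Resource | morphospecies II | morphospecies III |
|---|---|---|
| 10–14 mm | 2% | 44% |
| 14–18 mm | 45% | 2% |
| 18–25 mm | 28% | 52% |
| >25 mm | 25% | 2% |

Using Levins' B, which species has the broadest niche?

morphospecies II

Convert percentages to proportions (divide by 100).
Σp_IIᵢ² = 0.02² + 0.45² + 0.28² + 0.25² = 0.0004 + 0.2025 + 0.0784 + 0.0625 = 0.3438
B_II = 1 / 0.3438 = 2.9087
Σp_IIIᵢ² = 0.44² + 0.02² + 0.52² + 0.02² = 0.1936 + 0.0004 + 0.2704 + 0.0004 = 0.4648
B_III = 1 / 0.4648 = 2.1515
Highest B → broadest niche (most generalist): morphospecies II (B = 2.91).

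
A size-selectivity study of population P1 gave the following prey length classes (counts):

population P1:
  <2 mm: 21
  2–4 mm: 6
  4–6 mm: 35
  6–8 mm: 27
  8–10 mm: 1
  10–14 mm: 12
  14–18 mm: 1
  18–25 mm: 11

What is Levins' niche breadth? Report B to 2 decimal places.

4.82

Proportions for population P1 (n=114): 21/114=0.1842, 6/114=0.0526, 35/114=0.3070, 27/114=0.2368, 1/114=0.0088, 12/114=0.1053, 1/114=0.0088, 11/114=0.0965
Σpᵢ² = 0.1842² + 0.0526² + 0.3070² + 0.2368² + 0.0088² + 0.1053² + 0.0088² + 0.0965² = 0.033930 + 0.002767 + 0.094249 + 0.056074 + 0.000077 + 0.011088 + 0.000077 + 0.009312 = 0.207574
B = 1 / 0.207574 = 4.8176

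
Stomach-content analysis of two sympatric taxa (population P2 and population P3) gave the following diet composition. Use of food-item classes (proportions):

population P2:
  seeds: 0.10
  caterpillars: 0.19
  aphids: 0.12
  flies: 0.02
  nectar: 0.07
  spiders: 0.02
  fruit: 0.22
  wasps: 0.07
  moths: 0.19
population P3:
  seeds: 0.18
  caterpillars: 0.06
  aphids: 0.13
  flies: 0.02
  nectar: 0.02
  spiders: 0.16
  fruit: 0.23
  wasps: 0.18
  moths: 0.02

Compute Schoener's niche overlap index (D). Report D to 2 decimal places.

Σ|p₁ᵢ − p₂ᵢ| = 0.08 + 0.13 + 0.01 + 0.00 + 0.05 + 0.14 + 0.01 + 0.11 + 0.17 = 0.70
D = 1 − ½ × 0.70 = 1 − 0.350 = 0.6500

0.65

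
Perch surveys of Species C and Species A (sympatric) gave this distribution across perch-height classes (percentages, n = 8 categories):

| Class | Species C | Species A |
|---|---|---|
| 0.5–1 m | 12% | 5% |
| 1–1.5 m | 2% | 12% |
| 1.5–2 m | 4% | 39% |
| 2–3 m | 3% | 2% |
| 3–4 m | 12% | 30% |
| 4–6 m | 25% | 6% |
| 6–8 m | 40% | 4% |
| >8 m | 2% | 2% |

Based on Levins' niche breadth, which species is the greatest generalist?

Species C

Convert percentages to proportions (divide by 100).
Σp_Cᵢ² = 0.12² + 0.02² + 0.04² + 0.03² + 0.12² + 0.25² + 0.40² + 0.02² = 0.0144 + 0.0004 + 0.0016 + 0.0009 + 0.0144 + 0.0625 + 0.1600 + 0.0004 = 0.2546
B_C = 1 / 0.2546 = 3.9277
Σp_Aᵢ² = 0.05² + 0.12² + 0.39² + 0.02² + 0.30² + 0.06² + 0.04² + 0.02² = 0.0025 + 0.0144 + 0.1521 + 0.0004 + 0.0900 + 0.0036 + 0.0016 + 0.0004 = 0.2650
B_A = 1 / 0.2650 = 3.7736
Highest B → broadest niche (most generalist): Species C (B = 3.93).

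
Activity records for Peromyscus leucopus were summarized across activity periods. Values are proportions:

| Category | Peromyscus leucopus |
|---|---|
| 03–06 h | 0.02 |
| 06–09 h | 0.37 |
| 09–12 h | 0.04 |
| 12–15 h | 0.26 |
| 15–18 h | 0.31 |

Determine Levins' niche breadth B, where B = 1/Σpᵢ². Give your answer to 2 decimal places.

Σpᵢ² = 0.02² + 0.37² + 0.04² + 0.26² + 0.31² = 0.0004 + 0.1369 + 0.0016 + 0.0676 + 0.0961 = 0.3026
B = 1 / 0.3026 = 3.3047

3.30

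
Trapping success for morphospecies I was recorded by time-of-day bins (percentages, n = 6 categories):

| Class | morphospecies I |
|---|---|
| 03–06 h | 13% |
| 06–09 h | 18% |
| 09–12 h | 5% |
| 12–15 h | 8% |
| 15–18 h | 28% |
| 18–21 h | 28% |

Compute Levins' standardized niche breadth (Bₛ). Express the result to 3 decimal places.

Convert percentages to proportions (divide by 100).
Σpᵢ² = 0.13² + 0.18² + 0.05² + 0.08² + 0.28² + 0.28² = 0.0169 + 0.0324 + 0.0025 + 0.0064 + 0.0784 + 0.0784 = 0.2150
B = 1 / 0.2150 = 4.65116
Bₛ = (B − 1)/(n − 1) = (4.65116 − 1)/(6 − 1) = 3.65116/5 = 0.73023

0.730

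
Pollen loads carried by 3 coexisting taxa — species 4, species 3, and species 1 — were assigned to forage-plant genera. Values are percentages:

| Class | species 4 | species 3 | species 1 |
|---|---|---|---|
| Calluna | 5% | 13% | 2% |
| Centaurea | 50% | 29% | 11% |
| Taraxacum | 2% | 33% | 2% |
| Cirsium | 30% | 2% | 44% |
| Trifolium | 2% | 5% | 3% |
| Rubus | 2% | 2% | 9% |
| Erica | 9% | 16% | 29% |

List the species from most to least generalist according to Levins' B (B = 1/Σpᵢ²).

species 3 > species 1 > species 4

Convert percentages to proportions (divide by 100).
Σp_4ᵢ² = 0.05² + 0.50² + 0.02² + 0.30² + 0.02² + 0.02² + 0.09² = 0.0025 + 0.2500 + 0.0004 + 0.0900 + 0.0004 + 0.0004 + 0.0081 = 0.3518
B_4 = 1 / 0.3518 = 2.8425
Σp_3ᵢ² = 0.13² + 0.29² + 0.33² + 0.02² + 0.05² + 0.02² + 0.16² = 0.0169 + 0.0841 + 0.1089 + 0.0004 + 0.0025 + 0.0004 + 0.0256 = 0.2388
B_3 = 1 / 0.2388 = 4.1876
Σp_1ᵢ² = 0.02² + 0.11² + 0.02² + 0.44² + 0.03² + 0.09² + 0.29² = 0.0004 + 0.0121 + 0.0004 + 0.1936 + 0.0009 + 0.0081 + 0.0841 = 0.2996
B_1 = 1 / 0.2996 = 3.3378
Ranking by B (broadest → narrowest): species 3 (4.19) > species 1 (3.34) > species 4 (2.84)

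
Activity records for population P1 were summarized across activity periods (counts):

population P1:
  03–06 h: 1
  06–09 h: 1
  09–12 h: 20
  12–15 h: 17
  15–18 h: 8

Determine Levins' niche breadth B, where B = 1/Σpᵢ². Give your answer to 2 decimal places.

2.93

Proportions for population P1 (n=47): 1/47=0.0213, 1/47=0.0213, 20/47=0.4255, 17/47=0.3617, 8/47=0.1702
Σpᵢ² = 0.0213² + 0.0213² + 0.4255² + 0.3617² + 0.1702² = 0.000454 + 0.000454 + 0.181050 + 0.130827 + 0.028968 = 0.341753
B = 1 / 0.341753 = 2.9261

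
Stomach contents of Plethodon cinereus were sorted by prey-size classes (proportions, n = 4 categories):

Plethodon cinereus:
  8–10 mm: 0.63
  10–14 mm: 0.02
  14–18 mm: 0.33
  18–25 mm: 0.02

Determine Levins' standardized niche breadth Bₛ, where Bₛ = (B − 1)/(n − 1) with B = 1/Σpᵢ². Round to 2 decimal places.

0.32

Σpᵢ² = 0.63² + 0.02² + 0.33² + 0.02² = 0.3969 + 0.0004 + 0.1089 + 0.0004 = 0.5066
B = 1 / 0.5066 = 1.9739
Bₛ = (B − 1)/(n − 1) = (1.9739 − 1)/(4 − 1) = 0.9739/3 = 0.3246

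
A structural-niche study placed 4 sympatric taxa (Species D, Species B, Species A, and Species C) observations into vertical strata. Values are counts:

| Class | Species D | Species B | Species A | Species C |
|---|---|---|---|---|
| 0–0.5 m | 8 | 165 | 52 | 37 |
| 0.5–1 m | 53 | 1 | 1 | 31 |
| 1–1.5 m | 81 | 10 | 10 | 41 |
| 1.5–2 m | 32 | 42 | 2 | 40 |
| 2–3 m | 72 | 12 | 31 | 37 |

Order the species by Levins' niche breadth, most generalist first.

Species C > Species D > Species A > Species B

Proportions for Species D (n=246): 8/246=0.0325, 53/246=0.2154, 81/246=0.3293, 32/246=0.1301, 72/246=0.2927
Proportions for Species B (n=230): 165/230=0.7174, 1/230=0.0043, 10/230=0.0435, 42/230=0.1826, 12/230=0.0522
Proportions for Species A (n=96): 52/96=0.5417, 1/96=0.0104, 10/96=0.1042, 2/96=0.0208, 31/96=0.3229
Proportions for Species C (n=186): 37/186=0.1989, 31/186=0.1667, 41/186=0.2204, 40/186=0.2151, 37/186=0.1989
Σp_Dᵢ² = 0.0325² + 0.2154² + 0.3293² + 0.1301² + 0.2927² = 0.001056 + 0.046397 + 0.108438 + 0.016926 + 0.085673 = 0.258490
B_D = 1 / 0.258490 = 3.8686
Σp_Bᵢ² = 0.7174² + 0.0043² + 0.0435² + 0.1826² + 0.0522² = 0.514663 + 0.000018 + 0.001892 + 0.033343 + 0.002725 = 0.552641
B_B = 1 / 0.552641 = 1.8095
Σp_Aᵢ² = 0.5417² + 0.0104² + 0.1042² + 0.0208² + 0.3229² = 0.293439 + 0.000108 + 0.010858 + 0.000433 + 0.104264 = 0.409102
B_A = 1 / 0.409102 = 2.4444
Σp_Cᵢ² = 0.1989² + 0.1667² + 0.2204² + 0.2151² + 0.1989² = 0.039561 + 0.027789 + 0.048576 + 0.046268 + 0.039561 = 0.201755
B_C = 1 / 0.201755 = 4.9565
Ranking by B (broadest → narrowest): Species C (4.96) > Species D (3.87) > Species A (2.44) > Species B (1.81)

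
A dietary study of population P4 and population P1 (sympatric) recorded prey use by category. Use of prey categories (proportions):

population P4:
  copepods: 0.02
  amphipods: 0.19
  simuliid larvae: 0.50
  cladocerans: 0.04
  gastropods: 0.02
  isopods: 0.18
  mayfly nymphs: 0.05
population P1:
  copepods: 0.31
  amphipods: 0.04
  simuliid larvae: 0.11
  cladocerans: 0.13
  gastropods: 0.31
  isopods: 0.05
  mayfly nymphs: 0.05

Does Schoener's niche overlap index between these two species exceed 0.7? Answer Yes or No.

No

Σ|p₁ᵢ − p₂ᵢ| = 0.29 + 0.15 + 0.39 + 0.09 + 0.29 + 0.13 + 0.00 = 1.34
D = 1 − ½ × 1.34 = 1 − 0.670 = 0.3300
D = 0.3300 < 0.7 → No.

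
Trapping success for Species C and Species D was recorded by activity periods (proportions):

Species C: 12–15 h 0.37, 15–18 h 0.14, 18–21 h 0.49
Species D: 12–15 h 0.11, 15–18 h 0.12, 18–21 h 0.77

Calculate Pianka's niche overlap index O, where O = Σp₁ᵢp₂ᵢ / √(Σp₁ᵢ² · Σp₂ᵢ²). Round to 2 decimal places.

Σ p₁ᵢp₂ᵢ = 0.0407 + 0.0168 + 0.3773 = 0.4348
Σp_1ᵢ² = 0.37² + 0.14² + 0.49² = 0.1369 + 0.0196 + 0.2401 = 0.3966
Σp_2ᵢ² = 0.11² + 0.12² + 0.77² = 0.0121 + 0.0144 + 0.5929 = 0.6194
O = 0.4348 / √(0.3966 × 0.6194) = 0.4348 / 0.49563 = 0.8773

0.88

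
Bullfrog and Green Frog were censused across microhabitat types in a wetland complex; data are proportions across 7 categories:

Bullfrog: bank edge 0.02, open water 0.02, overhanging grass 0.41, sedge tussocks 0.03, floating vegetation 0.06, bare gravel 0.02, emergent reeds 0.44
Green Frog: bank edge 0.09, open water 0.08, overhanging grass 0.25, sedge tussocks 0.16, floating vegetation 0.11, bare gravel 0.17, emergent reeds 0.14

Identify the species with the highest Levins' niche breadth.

Green Frog

Σp_Bullᵢ² = 0.02² + 0.02² + 0.41² + 0.03² + 0.06² + 0.02² + 0.44² = 0.0004 + 0.0004 + 0.1681 + 0.0009 + 0.0036 + 0.0004 + 0.1936 = 0.3674
B_Bull = 1 / 0.3674 = 2.7218
Σp_Frogᵢ² = 0.09² + 0.08² + 0.25² + 0.16² + 0.11² + 0.17² + 0.14² = 0.0081 + 0.0064 + 0.0625 + 0.0256 + 0.0121 + 0.0289 + 0.0196 = 0.1632
B_Frog = 1 / 0.1632 = 6.1275
Highest B → broadest niche (most generalist): Green Frog (B = 6.13).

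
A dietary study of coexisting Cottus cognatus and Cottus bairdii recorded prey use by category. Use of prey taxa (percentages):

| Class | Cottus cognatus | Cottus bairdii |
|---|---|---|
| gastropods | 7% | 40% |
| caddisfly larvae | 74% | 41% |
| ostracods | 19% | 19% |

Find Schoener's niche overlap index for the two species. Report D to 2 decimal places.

0.67

Convert percentages to proportions (divide by 100).
Σ|p₁ᵢ − p₂ᵢ| = 0.33 + 0.33 + 0.00 = 0.66
D = 1 − ½ × 0.66 = 1 − 0.330 = 0.6700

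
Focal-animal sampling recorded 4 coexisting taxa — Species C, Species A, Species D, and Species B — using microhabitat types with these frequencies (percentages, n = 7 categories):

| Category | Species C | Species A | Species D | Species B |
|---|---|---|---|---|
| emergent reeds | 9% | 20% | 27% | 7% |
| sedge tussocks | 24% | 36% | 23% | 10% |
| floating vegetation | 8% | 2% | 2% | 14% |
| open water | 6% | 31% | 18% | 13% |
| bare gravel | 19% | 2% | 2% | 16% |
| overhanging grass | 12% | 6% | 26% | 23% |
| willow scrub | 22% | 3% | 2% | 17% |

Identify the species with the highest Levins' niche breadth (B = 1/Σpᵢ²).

Species B

Convert percentages to proportions (divide by 100).
Σp_Cᵢ² = 0.09² + 0.24² + 0.08² + 0.06² + 0.19² + 0.12² + 0.22² = 0.0081 + 0.0576 + 0.0064 + 0.0036 + 0.0361 + 0.0144 + 0.0484 = 0.1746
B_C = 1 / 0.1746 = 5.7274
Σp_Aᵢ² = 0.20² + 0.36² + 0.02² + 0.31² + 0.02² + 0.06² + 0.03² = 0.0400 + 0.1296 + 0.0004 + 0.0961 + 0.0004 + 0.0036 + 0.0009 = 0.2710
B_A = 1 / 0.2710 = 3.6900
Σp_Dᵢ² = 0.27² + 0.23² + 0.02² + 0.18² + 0.02² + 0.26² + 0.02² = 0.0729 + 0.0529 + 0.0004 + 0.0324 + 0.0004 + 0.0676 + 0.0004 = 0.2270
B_D = 1 / 0.2270 = 4.4053
Σp_Bᵢ² = 0.07² + 0.10² + 0.14² + 0.13² + 0.16² + 0.23² + 0.17² = 0.0049 + 0.0100 + 0.0196 + 0.0169 + 0.0256 + 0.0529 + 0.0289 = 0.1588
B_B = 1 / 0.1588 = 6.2972
Highest B → broadest niche (most generalist): Species B (B = 6.30).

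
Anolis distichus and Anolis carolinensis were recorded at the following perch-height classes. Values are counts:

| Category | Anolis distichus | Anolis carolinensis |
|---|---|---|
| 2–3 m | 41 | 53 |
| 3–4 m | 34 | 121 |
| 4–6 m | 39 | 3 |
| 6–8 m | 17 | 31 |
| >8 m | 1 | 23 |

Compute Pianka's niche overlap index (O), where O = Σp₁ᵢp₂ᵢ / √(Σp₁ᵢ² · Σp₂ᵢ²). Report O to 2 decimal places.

0.74

Proportions for Anolis distichus (n=132): 41/132=0.3106, 34/132=0.2576, 39/132=0.2955, 17/132=0.1288, 1/132=0.0076
Proportions for Anolis carolinensis (n=231): 53/231=0.2294, 121/231=0.5238, 3/231=0.0130, 31/231=0.1342, 23/231=0.0996
Σ p₁ᵢp₂ᵢ = 0.071252 + 0.134931 + 0.003842 + 0.017285 + 0.000757 = 0.228067
Σp_1ᵢ² = 0.3106² + 0.2576² + 0.2955² + 0.1288² + 0.0076² = 0.096472 + 0.066358 + 0.087320 + 0.016589 + 0.000058 = 0.266797
Σp_2ᵢ² = 0.2294² + 0.5238² + 0.0130² + 0.1342² + 0.0996² = 0.052624 + 0.274366 + 0.000169 + 0.018010 + 0.009920 = 0.355089
O = 0.228067 / √(0.266797 × 0.355089) = 0.228067 / 0.3077932 = 0.7410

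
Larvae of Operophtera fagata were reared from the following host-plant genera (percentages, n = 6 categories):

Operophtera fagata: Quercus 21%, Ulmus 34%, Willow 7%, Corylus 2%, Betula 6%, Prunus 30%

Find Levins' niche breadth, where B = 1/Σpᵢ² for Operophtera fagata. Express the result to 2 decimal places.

Convert percentages to proportions (divide by 100).
Σpᵢ² = 0.21² + 0.34² + 0.07² + 0.02² + 0.06² + 0.30² = 0.0441 + 0.1156 + 0.0049 + 0.0004 + 0.0036 + 0.0900 = 0.2586
B = 1 / 0.2586 = 3.8670

3.87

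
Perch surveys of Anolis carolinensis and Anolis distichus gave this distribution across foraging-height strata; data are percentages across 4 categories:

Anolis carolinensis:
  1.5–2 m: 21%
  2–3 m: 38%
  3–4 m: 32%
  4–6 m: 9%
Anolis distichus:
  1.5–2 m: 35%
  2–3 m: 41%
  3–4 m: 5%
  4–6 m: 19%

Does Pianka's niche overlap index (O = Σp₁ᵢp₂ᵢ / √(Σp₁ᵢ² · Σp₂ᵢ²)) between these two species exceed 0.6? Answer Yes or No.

Convert percentages to proportions (divide by 100).
Σ p₁ᵢp₂ᵢ = 0.0735 + 0.1558 + 0.0160 + 0.0171 = 0.2624
Σp_1ᵢ² = 0.21² + 0.38² + 0.32² + 0.09² = 0.0441 + 0.1444 + 0.1024 + 0.0081 = 0.2990
Σp_2ᵢ² = 0.35² + 0.41² + 0.05² + 0.19² = 0.1225 + 0.1681 + 0.0025 + 0.0361 = 0.3292
O = 0.2624 / √(0.2990 × 0.3292) = 0.2624 / 0.31374 = 0.8364
O = 0.8364 > 0.6 → Yes.

Yes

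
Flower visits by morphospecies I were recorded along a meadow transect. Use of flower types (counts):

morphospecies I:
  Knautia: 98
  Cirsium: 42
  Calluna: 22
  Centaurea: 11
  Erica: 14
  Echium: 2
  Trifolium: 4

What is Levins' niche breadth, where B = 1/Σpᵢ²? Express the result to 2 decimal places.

Proportions for morphospecies I (n=193): 98/193=0.5078, 42/193=0.2176, 22/193=0.1140, 11/193=0.0570, 14/193=0.0725, 2/193=0.0104, 4/193=0.0207
Σpᵢ² = 0.5078² + 0.2176² + 0.1140² + 0.0570² + 0.0725² + 0.0104² + 0.0207² = 0.257861 + 0.047350 + 0.012996 + 0.003249 + 0.005256 + 0.000108 + 0.000428 = 0.327248
B = 1 / 0.327248 = 3.0558

3.06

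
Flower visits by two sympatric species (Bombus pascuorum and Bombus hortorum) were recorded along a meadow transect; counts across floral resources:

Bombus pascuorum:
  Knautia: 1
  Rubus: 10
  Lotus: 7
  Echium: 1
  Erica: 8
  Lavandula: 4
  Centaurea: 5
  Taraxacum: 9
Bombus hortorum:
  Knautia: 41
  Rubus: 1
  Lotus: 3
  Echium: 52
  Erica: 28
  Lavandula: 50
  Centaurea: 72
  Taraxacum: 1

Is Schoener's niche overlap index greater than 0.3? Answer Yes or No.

Proportions for Bombus pascuorum (n=45): 1/45=0.0222, 10/45=0.2222, 7/45=0.1556, 1/45=0.0222, 8/45=0.1778, 4/45=0.0889, 5/45=0.1111, 9/45=0.2000
Proportions for Bombus hortorum (n=248): 41/248=0.1653, 1/248=0.0040, 3/248=0.0121, 52/248=0.2097, 28/248=0.1129, 50/248=0.2016, 72/248=0.2903, 1/248=0.0040
Σ|p₁ᵢ − p₂ᵢ| = 0.1431 + 0.2182 + 0.1435 + 0.1875 + 0.0649 + 0.1127 + 0.1792 + 0.1960 = 1.2451
D = 1 − ½ × 1.2451 = 1 − 0.62255 = 0.37745
D = 0.37745 > 0.3 → Yes.

Yes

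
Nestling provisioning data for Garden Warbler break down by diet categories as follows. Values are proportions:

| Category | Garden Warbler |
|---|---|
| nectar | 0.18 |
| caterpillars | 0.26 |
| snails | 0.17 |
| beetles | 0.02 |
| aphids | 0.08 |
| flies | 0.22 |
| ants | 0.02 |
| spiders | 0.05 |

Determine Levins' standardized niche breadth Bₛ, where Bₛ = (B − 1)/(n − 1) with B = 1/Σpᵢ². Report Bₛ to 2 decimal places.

0.62

Σpᵢ² = 0.18² + 0.26² + 0.17² + 0.02² + 0.08² + 0.22² + 0.02² + 0.05² = 0.0324 + 0.0676 + 0.0289 + 0.0004 + 0.0064 + 0.0484 + 0.0004 + 0.0025 = 0.1870
B = 1 / 0.1870 = 5.3476
Bₛ = (B − 1)/(n − 1) = (5.3476 − 1)/(8 − 1) = 4.3476/7 = 0.6211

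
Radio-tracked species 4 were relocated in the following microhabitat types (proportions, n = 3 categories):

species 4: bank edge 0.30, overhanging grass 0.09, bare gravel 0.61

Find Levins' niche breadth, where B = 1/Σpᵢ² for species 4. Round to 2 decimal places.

Σpᵢ² = 0.30² + 0.09² + 0.61² = 0.0900 + 0.0081 + 0.3721 = 0.4702
B = 1 / 0.4702 = 2.1268

2.13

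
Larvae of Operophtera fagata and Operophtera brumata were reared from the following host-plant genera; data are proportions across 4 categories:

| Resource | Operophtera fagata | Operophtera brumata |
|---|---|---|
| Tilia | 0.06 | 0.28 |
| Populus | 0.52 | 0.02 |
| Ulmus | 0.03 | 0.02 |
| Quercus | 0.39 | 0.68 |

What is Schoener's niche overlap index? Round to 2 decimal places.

0.49

Σ|p₁ᵢ − p₂ᵢ| = 0.22 + 0.50 + 0.01 + 0.29 = 1.02
D = 1 − ½ × 1.02 = 1 − 0.510 = 0.4900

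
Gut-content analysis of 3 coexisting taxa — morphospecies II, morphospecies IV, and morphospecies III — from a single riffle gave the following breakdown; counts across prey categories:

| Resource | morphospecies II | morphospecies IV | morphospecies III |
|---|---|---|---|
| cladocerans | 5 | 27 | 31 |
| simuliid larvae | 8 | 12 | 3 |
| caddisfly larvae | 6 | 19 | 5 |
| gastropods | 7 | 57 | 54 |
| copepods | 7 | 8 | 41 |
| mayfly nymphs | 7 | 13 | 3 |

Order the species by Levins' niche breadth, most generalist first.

morphospecies II > morphospecies IV > morphospecies III

Proportions for morphospecies II (n=40): 5/40=0.1250, 8/40=0.2000, 6/40=0.1500, 7/40=0.1750, 7/40=0.1750, 7/40=0.1750
Proportions for morphospecies IV (n=136): 27/136=0.1985, 12/136=0.0882, 19/136=0.1397, 57/136=0.4191, 8/136=0.0588, 13/136=0.0956
Proportions for morphospecies III (n=137): 31/137=0.2263, 3/137=0.0219, 5/137=0.0365, 54/137=0.3942, 41/137=0.2993, 3/137=0.0219
Σp_IIᵢ² = 0.1250² + 0.2000² + 0.1500² + 0.1750² + 0.1750² + 0.1750² = 0.015625 + 0.040000 + 0.022500 + 0.030625 + 0.030625 + 0.030625 = 0.170000
B_II = 1 / 0.170000 = 5.8824
Σp_IVᵢ² = 0.1985² + 0.0882² + 0.1397² + 0.4191² + 0.0588² + 0.0956² = 0.039402 + 0.007779 + 0.019516 + 0.175645 + 0.003457 + 0.009139 = 0.254938
B_IV = 1 / 0.254938 = 3.9225
Σp_IIIᵢ² = 0.2263² + 0.0219² + 0.0365² + 0.3942² + 0.2993² + 0.0219² = 0.051212 + 0.000480 + 0.001332 + 0.155394 + 0.089580 + 0.000480 = 0.298478
B_III = 1 / 0.298478 = 3.3503
Ranking by B (broadest → narrowest): morphospecies II (5.88) > morphospecies IV (3.92) > morphospecies III (3.35)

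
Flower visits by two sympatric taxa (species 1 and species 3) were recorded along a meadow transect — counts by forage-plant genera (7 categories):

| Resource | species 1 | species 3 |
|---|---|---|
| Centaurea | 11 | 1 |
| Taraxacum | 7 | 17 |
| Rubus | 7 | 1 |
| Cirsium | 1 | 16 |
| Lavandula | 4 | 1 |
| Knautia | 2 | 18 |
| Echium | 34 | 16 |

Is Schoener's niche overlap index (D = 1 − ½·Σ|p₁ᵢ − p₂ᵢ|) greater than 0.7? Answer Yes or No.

No

Proportions for species 1 (n=66): 11/66=0.1667, 7/66=0.1061, 7/66=0.1061, 1/66=0.0152, 4/66=0.0606, 2/66=0.0303, 34/66=0.5152
Proportions for species 3 (n=70): 1/70=0.0143, 17/70=0.2429, 1/70=0.0143, 16/70=0.2286, 1/70=0.0143, 18/70=0.2571, 16/70=0.2286
Σ|p₁ᵢ − p₂ᵢ| = 0.1524 + 0.1368 + 0.0918 + 0.2134 + 0.0463 + 0.2268 + 0.2866 = 1.1541
D = 1 − ½ × 1.1541 = 1 − 0.57705 = 0.42295
D = 0.42295 < 0.7 → No.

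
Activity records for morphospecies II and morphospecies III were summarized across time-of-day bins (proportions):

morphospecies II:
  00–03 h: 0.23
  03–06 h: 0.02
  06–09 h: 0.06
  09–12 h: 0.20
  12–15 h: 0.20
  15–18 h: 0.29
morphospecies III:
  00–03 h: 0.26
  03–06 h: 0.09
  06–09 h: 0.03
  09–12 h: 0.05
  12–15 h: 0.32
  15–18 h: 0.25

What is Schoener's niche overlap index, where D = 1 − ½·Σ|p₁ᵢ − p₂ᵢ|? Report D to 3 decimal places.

0.780

Σ|p₁ᵢ − p₂ᵢ| = 0.03 + 0.07 + 0.03 + 0.15 + 0.12 + 0.04 = 0.44
D = 1 − ½ × 0.44 = 1 − 0.220 = 0.78000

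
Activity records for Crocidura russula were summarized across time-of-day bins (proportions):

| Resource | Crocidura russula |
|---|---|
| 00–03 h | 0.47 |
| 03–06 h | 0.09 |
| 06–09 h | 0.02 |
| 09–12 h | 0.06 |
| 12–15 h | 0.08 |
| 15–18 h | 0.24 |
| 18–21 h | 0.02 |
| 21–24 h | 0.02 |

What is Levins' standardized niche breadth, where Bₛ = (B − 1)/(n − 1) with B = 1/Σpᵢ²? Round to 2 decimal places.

0.34

Σpᵢ² = 0.47² + 0.09² + 0.02² + 0.06² + 0.08² + 0.24² + 0.02² + 0.02² = 0.2209 + 0.0081 + 0.0004 + 0.0036 + 0.0064 + 0.0576 + 0.0004 + 0.0004 = 0.2978
B = 1 / 0.2978 = 3.3580
Bₛ = (B − 1)/(n − 1) = (3.3580 − 1)/(8 − 1) = 2.3580/7 = 0.3369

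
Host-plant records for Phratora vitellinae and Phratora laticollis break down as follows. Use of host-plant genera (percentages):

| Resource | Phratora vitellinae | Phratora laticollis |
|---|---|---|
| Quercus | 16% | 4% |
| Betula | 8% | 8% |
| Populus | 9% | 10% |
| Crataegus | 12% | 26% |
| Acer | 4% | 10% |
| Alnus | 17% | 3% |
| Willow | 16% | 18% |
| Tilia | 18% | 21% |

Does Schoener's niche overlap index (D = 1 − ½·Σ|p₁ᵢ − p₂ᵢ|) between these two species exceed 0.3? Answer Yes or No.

Yes

Convert percentages to proportions (divide by 100).
Σ|p₁ᵢ − p₂ᵢ| = 0.12 + 0.00 + 0.01 + 0.14 + 0.06 + 0.14 + 0.02 + 0.03 = 0.52
D = 1 − ½ × 0.52 = 1 − 0.260 = 0.7400
D = 0.7400 > 0.3 → Yes.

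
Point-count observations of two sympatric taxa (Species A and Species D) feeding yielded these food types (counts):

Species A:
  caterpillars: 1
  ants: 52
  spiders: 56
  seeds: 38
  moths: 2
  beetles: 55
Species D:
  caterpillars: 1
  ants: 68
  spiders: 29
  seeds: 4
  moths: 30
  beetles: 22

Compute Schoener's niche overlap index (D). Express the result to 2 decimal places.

Proportions for Species A (n=204): 1/204=0.0049, 52/204=0.2549, 56/204=0.2745, 38/204=0.1863, 2/204=0.0098, 55/204=0.2696
Proportions for Species D (n=154): 1/154=0.0065, 68/154=0.4416, 29/154=0.1883, 4/154=0.0260, 30/154=0.1948, 22/154=0.1429
Σ|p₁ᵢ − p₂ᵢ| = 0.0016 + 0.1867 + 0.0862 + 0.1603 + 0.1850 + 0.1267 = 0.7465
D = 1 − ½ × 0.7465 = 1 − 0.37325 = 0.62675

0.63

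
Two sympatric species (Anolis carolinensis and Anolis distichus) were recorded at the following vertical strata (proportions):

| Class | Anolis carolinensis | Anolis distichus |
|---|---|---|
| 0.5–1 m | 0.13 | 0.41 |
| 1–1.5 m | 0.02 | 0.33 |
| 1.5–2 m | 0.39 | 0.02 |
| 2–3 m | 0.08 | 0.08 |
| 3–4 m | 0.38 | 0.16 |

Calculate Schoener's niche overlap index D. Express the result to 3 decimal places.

0.410

Σ|p₁ᵢ − p₂ᵢ| = 0.28 + 0.31 + 0.37 + 0.00 + 0.22 = 1.18
D = 1 − ½ × 1.18 = 1 − 0.590 = 0.41000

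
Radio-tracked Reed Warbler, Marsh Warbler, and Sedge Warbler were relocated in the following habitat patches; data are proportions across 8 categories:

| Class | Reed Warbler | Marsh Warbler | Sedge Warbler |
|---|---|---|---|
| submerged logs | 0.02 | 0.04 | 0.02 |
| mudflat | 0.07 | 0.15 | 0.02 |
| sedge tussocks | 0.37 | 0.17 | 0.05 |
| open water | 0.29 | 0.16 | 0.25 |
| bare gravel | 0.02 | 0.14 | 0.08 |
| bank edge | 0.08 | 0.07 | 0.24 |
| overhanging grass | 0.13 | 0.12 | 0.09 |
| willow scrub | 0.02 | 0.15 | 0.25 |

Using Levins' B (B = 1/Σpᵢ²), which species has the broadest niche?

Σp_Reedᵢ² = 0.02² + 0.07² + 0.37² + 0.29² + 0.02² + 0.08² + 0.13² + 0.02² = 0.0004 + 0.0049 + 0.1369 + 0.0841 + 0.0004 + 0.0064 + 0.0169 + 0.0004 = 0.2504
B_Reed = 1 / 0.2504 = 3.9936
Σp_Marsᵢ² = 0.04² + 0.15² + 0.17² + 0.16² + 0.14² + 0.07² + 0.12² + 0.15² = 0.0016 + 0.0225 + 0.0289 + 0.0256 + 0.0196 + 0.0049 + 0.0144 + 0.0225 = 0.1400
B_Mars = 1 / 0.1400 = 7.1429
Σp_Sedgᵢ² = 0.02² + 0.02² + 0.05² + 0.25² + 0.08² + 0.24² + 0.09² + 0.25² = 0.0004 + 0.0004 + 0.0025 + 0.0625 + 0.0064 + 0.0576 + 0.0081 + 0.0625 = 0.2004
B_Sedg = 1 / 0.2004 = 4.9900
Highest B → broadest niche (most generalist): Marsh Warbler (B = 7.14).

Marsh Warbler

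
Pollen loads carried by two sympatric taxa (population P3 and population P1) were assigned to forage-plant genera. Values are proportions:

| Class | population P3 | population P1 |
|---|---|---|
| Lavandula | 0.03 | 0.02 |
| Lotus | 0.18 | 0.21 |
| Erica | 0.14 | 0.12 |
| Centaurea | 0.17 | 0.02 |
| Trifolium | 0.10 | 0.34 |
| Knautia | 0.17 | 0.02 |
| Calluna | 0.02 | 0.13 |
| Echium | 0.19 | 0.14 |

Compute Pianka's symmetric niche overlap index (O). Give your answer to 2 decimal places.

Σ p₁ᵢp₂ᵢ = 0.0006 + 0.0378 + 0.0168 + 0.0034 + 0.0340 + 0.0034 + 0.0026 + 0.0266 = 0.1252
Σp_1ᵢ² = 0.03² + 0.18² + 0.14² + 0.17² + 0.10² + 0.17² + 0.02² + 0.19² = 0.0009 + 0.0324 + 0.0196 + 0.0289 + 0.0100 + 0.0289 + 0.0004 + 0.0361 = 0.1572
Σp_2ᵢ² = 0.02² + 0.21² + 0.12² + 0.02² + 0.34² + 0.02² + 0.13² + 0.14² = 0.0004 + 0.0441 + 0.0144 + 0.0004 + 0.1156 + 0.0004 + 0.0169 + 0.0196 = 0.2118
O = 0.1252 / √(0.1572 × 0.2118) = 0.1252 / 0.18247 = 0.6861

0.69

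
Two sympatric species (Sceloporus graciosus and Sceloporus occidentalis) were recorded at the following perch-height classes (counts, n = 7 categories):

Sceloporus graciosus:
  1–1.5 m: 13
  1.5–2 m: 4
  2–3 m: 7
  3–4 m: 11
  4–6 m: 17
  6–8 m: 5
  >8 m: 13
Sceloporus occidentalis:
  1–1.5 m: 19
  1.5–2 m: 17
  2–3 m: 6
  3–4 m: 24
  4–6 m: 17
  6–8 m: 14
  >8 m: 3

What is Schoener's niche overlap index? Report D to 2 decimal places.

0.73

Proportions for Sceloporus graciosus (n=70): 13/70=0.1857, 4/70=0.0571, 7/70=0.1000, 11/70=0.1571, 17/70=0.2429, 5/70=0.0714, 13/70=0.1857
Proportions for Sceloporus occidentalis (n=100): 19/100=0.1900, 17/100=0.1700, 6/100=0.0600, 24/100=0.2400, 17/100=0.1700, 14/100=0.1400, 3/100=0.0300
Σ|p₁ᵢ − p₂ᵢ| = 0.0043 + 0.1129 + 0.0400 + 0.0829 + 0.0729 + 0.0686 + 0.1557 = 0.5373
D = 1 − ½ × 0.5373 = 1 − 0.26865 = 0.73135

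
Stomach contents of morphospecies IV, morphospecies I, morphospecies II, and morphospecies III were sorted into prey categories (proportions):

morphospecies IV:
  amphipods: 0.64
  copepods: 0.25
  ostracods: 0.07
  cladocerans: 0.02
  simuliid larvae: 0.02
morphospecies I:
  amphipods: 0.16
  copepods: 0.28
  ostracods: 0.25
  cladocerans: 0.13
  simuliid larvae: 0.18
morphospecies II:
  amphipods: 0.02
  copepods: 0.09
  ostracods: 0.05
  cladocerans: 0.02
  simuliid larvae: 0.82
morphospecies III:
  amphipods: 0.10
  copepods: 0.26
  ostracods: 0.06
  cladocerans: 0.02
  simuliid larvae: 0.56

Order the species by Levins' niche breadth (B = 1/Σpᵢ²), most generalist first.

morphospecies I > morphospecies III > morphospecies IV > morphospecies II

Σp_IVᵢ² = 0.64² + 0.25² + 0.07² + 0.02² + 0.02² = 0.4096 + 0.0625 + 0.0049 + 0.0004 + 0.0004 = 0.4778
B_IV = 1 / 0.4778 = 2.0929
Σp_Iᵢ² = 0.16² + 0.28² + 0.25² + 0.13² + 0.18² = 0.0256 + 0.0784 + 0.0625 + 0.0169 + 0.0324 = 0.2158
B_I = 1 / 0.2158 = 4.6339
Σp_IIᵢ² = 0.02² + 0.09² + 0.05² + 0.02² + 0.82² = 0.0004 + 0.0081 + 0.0025 + 0.0004 + 0.6724 = 0.6838
B_II = 1 / 0.6838 = 1.4624
Σp_IIIᵢ² = 0.10² + 0.26² + 0.06² + 0.02² + 0.56² = 0.0100 + 0.0676 + 0.0036 + 0.0004 + 0.3136 = 0.3952
B_III = 1 / 0.3952 = 2.5304
Ranking by B (broadest → narrowest): morphospecies I (4.63) > morphospecies III (2.53) > morphospecies IV (2.09) > morphospecies II (1.46)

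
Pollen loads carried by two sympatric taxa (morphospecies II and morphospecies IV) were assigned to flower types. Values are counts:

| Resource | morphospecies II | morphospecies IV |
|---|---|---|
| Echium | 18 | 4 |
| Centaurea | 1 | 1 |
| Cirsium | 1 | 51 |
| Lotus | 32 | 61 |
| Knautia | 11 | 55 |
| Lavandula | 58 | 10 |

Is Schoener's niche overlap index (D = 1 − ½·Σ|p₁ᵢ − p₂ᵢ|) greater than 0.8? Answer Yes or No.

Proportions for morphospecies II (n=121): 18/121=0.1488, 1/121=0.0083, 1/121=0.0083, 32/121=0.2645, 11/121=0.0909, 58/121=0.4793
Proportions for morphospecies IV (n=182): 4/182=0.0220, 1/182=0.0055, 51/182=0.2802, 61/182=0.3352, 55/182=0.3022, 10/182=0.0549
Σ|p₁ᵢ − p₂ᵢ| = 0.1268 + 0.0028 + 0.2719 + 0.0707 + 0.2113 + 0.4244 = 1.1079
D = 1 − ½ × 1.1079 = 1 − 0.55395 = 0.44605
D = 0.44605 < 0.8 → No.

No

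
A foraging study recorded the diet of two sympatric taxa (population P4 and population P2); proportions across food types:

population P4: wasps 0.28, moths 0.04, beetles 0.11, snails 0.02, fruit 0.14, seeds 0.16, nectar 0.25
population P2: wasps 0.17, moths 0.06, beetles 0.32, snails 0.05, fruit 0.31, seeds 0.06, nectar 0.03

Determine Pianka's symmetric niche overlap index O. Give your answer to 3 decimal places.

0.672

Σ p₁ᵢp₂ᵢ = 0.0476 + 0.0024 + 0.0352 + 0.0010 + 0.0434 + 0.0096 + 0.0075 = 0.1467
Σp_1ᵢ² = 0.28² + 0.04² + 0.11² + 0.02² + 0.14² + 0.16² + 0.25² = 0.0784 + 0.0016 + 0.0121 + 0.0004 + 0.0196 + 0.0256 + 0.0625 = 0.2002
Σp_2ᵢ² = 0.17² + 0.06² + 0.32² + 0.05² + 0.31² + 0.06² + 0.03² = 0.0289 + 0.0036 + 0.1024 + 0.0025 + 0.0961 + 0.0036 + 0.0009 = 0.2380
O = 0.1467 / √(0.2002 × 0.2380) = 0.1467 / 0.218283 = 0.67206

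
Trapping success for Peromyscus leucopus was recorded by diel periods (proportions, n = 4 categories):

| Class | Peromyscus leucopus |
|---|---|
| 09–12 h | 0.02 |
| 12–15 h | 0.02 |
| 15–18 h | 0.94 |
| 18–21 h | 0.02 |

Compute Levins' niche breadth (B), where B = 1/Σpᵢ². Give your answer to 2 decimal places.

Σpᵢ² = 0.02² + 0.02² + 0.94² + 0.02² = 0.0004 + 0.0004 + 0.8836 + 0.0004 = 0.8848
B = 1 / 0.8848 = 1.1302

1.13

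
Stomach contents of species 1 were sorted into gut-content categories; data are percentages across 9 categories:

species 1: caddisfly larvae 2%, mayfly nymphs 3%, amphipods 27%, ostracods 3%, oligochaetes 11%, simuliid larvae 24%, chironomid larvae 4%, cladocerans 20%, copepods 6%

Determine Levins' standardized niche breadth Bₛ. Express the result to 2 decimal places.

0.53

Convert percentages to proportions (divide by 100).
Σpᵢ² = 0.02² + 0.03² + 0.27² + 0.03² + 0.11² + 0.24² + 0.04² + 0.20² + 0.06² = 0.0004 + 0.0009 + 0.0729 + 0.0009 + 0.0121 + 0.0576 + 0.0016 + 0.0400 + 0.0036 = 0.1900
B = 1 / 0.1900 = 5.2632
Bₛ = (B − 1)/(n − 1) = (5.2632 − 1)/(9 − 1) = 4.2632/8 = 0.5329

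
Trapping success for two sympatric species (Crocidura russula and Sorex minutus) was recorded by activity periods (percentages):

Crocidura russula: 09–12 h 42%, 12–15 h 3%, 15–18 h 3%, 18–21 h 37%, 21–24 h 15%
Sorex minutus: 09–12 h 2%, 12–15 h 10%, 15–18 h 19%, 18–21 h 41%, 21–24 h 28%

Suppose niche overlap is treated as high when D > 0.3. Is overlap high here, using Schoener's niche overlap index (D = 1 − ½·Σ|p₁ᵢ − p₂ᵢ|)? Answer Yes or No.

Convert percentages to proportions (divide by 100).
Σ|p₁ᵢ − p₂ᵢ| = 0.40 + 0.07 + 0.16 + 0.04 + 0.13 = 0.80
D = 1 − ½ × 0.80 = 1 − 0.400 = 0.6000
D = 0.6000 > 0.3 → Yes.

Yes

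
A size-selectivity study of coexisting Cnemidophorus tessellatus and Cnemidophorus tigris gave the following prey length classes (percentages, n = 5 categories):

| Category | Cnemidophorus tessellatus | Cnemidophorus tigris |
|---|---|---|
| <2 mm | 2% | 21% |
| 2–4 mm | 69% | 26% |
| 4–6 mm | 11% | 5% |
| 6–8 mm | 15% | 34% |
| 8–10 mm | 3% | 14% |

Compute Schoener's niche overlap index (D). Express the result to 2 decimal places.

0.51

Convert percentages to proportions (divide by 100).
Σ|p₁ᵢ − p₂ᵢ| = 0.19 + 0.43 + 0.06 + 0.19 + 0.11 = 0.98
D = 1 − ½ × 0.98 = 1 − 0.490 = 0.5100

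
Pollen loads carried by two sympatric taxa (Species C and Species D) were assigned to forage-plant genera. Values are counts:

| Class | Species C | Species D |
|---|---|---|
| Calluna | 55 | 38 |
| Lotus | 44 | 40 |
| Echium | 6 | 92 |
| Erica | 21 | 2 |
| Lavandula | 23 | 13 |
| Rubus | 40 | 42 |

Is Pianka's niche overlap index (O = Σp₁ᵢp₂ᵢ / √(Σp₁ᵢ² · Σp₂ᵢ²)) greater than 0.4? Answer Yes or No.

Proportions for Species C (n=189): 55/189=0.2910, 44/189=0.2328, 6/189=0.0317, 21/189=0.1111, 23/189=0.1217, 40/189=0.2116
Proportions for Species D (n=227): 38/227=0.1674, 40/227=0.1762, 92/227=0.4053, 2/227=0.0088, 13/227=0.0573, 42/227=0.1850
Σ p₁ᵢp₂ᵢ = 0.048713 + 0.041019 + 0.012848 + 0.000978 + 0.006973 + 0.039146 = 0.149677
Σp_1ᵢ² = 0.2910² + 0.2328² + 0.0317² + 0.1111² + 0.1217² + 0.2116² = 0.084681 + 0.054196 + 0.001005 + 0.012343 + 0.014811 + 0.044775 = 0.211811
Σp_2ᵢ² = 0.1674² + 0.1762² + 0.4053² + 0.0088² + 0.0573² + 0.1850² = 0.028023 + 0.031046 + 0.164268 + 0.000077 + 0.003283 + 0.034225 = 0.260922
O = 0.149677 / √(0.211811 × 0.260922) = 0.149677 / 0.2350875 = 0.6367
O = 0.6367 > 0.4 → Yes.

Yes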